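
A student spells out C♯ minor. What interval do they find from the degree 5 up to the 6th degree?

minor 2nd

Spelling C♯ minor: C♯ D♯ E F♯ G♯ A B.
The degree 5 is G♯ and the scale degree 6 is A.
2 letter names make it a second; at 1 semitone (a half step narrower than major) the quality is minor.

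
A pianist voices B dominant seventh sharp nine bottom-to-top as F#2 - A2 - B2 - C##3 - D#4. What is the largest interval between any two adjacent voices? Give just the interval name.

minor ninth

Adjacent intervals: F#2→A2 = minor third; A2→B2 = major second; B2→C##3 = augmented second; C##3→D#4 = minor ninth.
The largest is C##3 to D#4, a minor ninth (13 semitones).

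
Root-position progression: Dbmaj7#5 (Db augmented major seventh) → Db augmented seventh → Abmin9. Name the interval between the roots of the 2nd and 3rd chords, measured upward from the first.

perfect fifth

The roots are Db and Ab.
Counting 5 letters and 7 half steps from Db gives a perfect fifth.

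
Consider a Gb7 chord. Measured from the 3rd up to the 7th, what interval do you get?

diminished fifth

Gb7: Gb, Bb, Db, Fb.
So we need the interval from Bb up to Fb.
5 letter names make it a fifth; at 6 semitones (a half step narrower than perfect) the quality is diminished.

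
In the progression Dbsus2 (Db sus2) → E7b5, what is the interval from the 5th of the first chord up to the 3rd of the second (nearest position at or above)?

Dbsus2 (Db sus2) has Ab as its 5th, and E7b5 has G# as its 3rd.
Ab up to G# is 12 semitones, a half step wider than a major seventh, so the interval is augmented.

A7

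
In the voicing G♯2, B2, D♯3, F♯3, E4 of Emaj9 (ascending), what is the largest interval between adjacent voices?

minor seventh

Adjacent intervals: G♯2→B2 = minor third; B2→D♯3 = major third; D♯3→F♯3 = minor third; F♯3→E4 = minor seventh.
The largest is F♯3 to E4, a minor seventh (10 semitones).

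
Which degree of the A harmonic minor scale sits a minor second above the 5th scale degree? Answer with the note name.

The scale is A B C D E F G♯.
The 5th scale degree is E; a minor second above that is F — scale degree 6.

F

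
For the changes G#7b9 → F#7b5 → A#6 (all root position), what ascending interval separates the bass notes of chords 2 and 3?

major third

The roots are F# and A#.
Counting 3 letters and 4 half steps from F# gives a major third.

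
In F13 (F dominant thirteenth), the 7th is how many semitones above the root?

10

Spelling the chord: F–A–C–Eb–G–D.
F to Eb is a minor seventh: 10 semitones.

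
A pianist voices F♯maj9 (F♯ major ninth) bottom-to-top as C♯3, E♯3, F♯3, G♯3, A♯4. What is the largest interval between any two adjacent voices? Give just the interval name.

major 9th

Adjacent intervals: C♯3→E♯3 = major third; E♯3→F♯3 = minor second; F♯3→G♯3 = major second; G♯3→A♯4 = major ninth.
The largest is G♯3 to A♯4, a major ninth (14 semitones).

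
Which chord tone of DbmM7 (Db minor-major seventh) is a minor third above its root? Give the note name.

Dbm(maj7): Db, Fb, Ab, C.
The root is Db. A minor third above Db is Fb.
Fb is the chord's 3rd.

Fb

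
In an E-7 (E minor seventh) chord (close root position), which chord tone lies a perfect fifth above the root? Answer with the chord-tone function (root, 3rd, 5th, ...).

5th

Emin7: E G B D.
The root is E. A perfect fifth above E is B.
B is the chord's 5th.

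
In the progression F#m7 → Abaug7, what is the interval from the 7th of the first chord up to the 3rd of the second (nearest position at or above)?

F#m7 has E as its 7th, and Abaug7 has C as its 3rd.
From E to C: 8 semitones over a sixth = minor.

minor sixth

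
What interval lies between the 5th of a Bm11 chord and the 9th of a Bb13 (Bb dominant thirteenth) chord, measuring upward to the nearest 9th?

diminished 5th

Bm11 has F# as its 5th, and Bb13 (Bb dominant thirteenth) has C as its 9th.
From F# to C: 6 semitones over a fifth = diminished.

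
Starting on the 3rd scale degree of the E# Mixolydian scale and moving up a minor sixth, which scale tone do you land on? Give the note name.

The scale is E# F## G## A# B# C## D#.
The 3rd scale degree is G##; a minor sixth above that is E# — scale degree 1.

E#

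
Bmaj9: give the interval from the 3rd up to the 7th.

Bmaj9 (B major ninth): B, D#, F#, A#, C#.
The 3rd is D# and the 7th is A#.
D# up to A# spans 5 letter names and 7 semitones — a perfect fifth.

P5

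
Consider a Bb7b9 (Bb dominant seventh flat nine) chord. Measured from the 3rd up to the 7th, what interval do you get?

Spelling the chord: Bb, D, F, Ab, Cb.
That puts D below Ab.
D up to Ab is 6 semitones, a half step narrower than a perfect fifth, so the interval is diminished.

diminished fifth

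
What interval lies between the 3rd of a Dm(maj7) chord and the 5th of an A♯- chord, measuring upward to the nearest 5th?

The 3rd of Dm(maj7) is F; the 5th of A♯- is E♯.
7 letter names make it a seventh; at 12 semitones (a half step wider than major) the quality is augmented.

augmented seventh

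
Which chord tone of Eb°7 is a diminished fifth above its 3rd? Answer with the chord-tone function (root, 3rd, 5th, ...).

7th

The chord tones of Ebdim7 are Eb–Gb–Bbb–Dbb.
The 3rd is Gb. A diminished fifth above Gb is Dbb.
Dbb is the chord's 7th.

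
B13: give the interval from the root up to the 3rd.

major third

The chord tones of B13 (B dominant thirteenth) are B D# F# A C# G#.
That puts B below D#.
Counting 3 letters and 4 half steps from B gives a major third.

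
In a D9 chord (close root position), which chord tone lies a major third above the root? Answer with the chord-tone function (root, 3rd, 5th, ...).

D9 (D dominant ninth) is spelled D-F#-A-C-E.
The root is D. A major third above D is F#.
F# is the chord's 3rd.

3rd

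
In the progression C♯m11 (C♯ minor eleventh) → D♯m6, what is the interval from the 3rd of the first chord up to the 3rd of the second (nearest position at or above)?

M2

C♯m11 (C♯ minor eleventh) has E as its 3rd, and D♯m6 has F♯ as its 3rd.
Counting 2 letters and 2 half steps from E gives a major second.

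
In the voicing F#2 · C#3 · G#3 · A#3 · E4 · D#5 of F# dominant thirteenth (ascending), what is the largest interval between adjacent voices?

Adjacent intervals: F#2→C#3 = perfect fifth; C#3→G#3 = perfect fifth; G#3→A#3 = major second; A#3→E4 = diminished fifth; E4→D#5 = major seventh.
The largest is E4 to D#5, a major seventh (11 semitones).

M7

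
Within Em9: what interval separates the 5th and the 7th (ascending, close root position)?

minor third

Spelling the chord: E G B D F♯.
That puts B below D.
B up to D is 3 semitones, a half step narrower than a major third, so the interval is minor.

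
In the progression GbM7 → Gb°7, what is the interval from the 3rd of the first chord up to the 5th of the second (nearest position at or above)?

The 3rd of GbM7 is Bb; the 5th of Gb°7 is Dbb.
3 letter names make it a third; at 2 semitones (a whole step narrower than major) the quality is diminished.

diminished third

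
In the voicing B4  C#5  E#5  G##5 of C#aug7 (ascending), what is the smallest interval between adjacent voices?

major second

Adjacent intervals: B4→C#5 = major second; C#5→E#5 = major third; E#5→G##5 = major third.
The smallest is B4 to C#5, a major second (2 semitones).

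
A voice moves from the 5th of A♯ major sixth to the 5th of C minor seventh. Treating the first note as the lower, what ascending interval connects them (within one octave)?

A♯ major sixth has E♯ as its 5th, and C minor seventh has G as its 5th.
E♯ up to G is 2 semitones, a whole step narrower than a major third, so the interval is diminished.

d3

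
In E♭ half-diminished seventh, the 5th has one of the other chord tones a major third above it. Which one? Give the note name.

Db

E♭ø7 (E♭ half-diminished seventh): E♭, G♭, B𝄫, D♭.
The 5th is B𝄫. A major third above B𝄫 is D♭.
D♭ is the chord's 7th.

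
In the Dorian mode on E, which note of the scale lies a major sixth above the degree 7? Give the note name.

B

The scale is E F# G A B C# D.
The degree 7 is D; a major sixth above that is B — scale degree 5.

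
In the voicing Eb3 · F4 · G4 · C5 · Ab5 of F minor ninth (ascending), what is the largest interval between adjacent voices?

major ninth

Adjacent intervals: Eb3→F4 = major ninth; F4→G4 = major second; G4→C5 = perfect fourth; C5→Ab5 = minor sixth.
The largest is Eb3 to F4, a major ninth (14 semitones).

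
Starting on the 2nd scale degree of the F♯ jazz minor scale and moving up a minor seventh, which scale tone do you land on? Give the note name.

F#

The scale is F♯ G♯ A B C♯ D♯ E♯.
The 2nd scale degree is G♯; a minor seventh above that is F♯ — scale degree 1.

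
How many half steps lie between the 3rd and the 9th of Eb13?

Spelling the chord: Eb-G-Bb-Db-F-C.
G to F is a minor seventh: 10 semitones.

10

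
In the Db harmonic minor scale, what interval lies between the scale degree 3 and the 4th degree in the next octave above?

major 9th

Spelling the Db harmonic minor scale: Db Eb Fb Gb Ab Bbb C.
Scale degree 3 = Fb; scale degree 4 (up an octave) = Gb.
From Fb to Gb is 14 semitones, exactly the major ninth.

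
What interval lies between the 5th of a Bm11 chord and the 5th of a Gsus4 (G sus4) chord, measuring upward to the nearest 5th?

The 5th of Bm11 is F#; the 5th of Gsus4 (G sus4) is D.
From F# to D: 8 semitones over a sixth = minor.

minor sixth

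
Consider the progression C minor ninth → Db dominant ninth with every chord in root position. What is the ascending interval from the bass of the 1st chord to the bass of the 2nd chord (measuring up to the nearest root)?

minor 2nd

The roots are C and Db.
From C to Db: 1 semitone over a second = minor.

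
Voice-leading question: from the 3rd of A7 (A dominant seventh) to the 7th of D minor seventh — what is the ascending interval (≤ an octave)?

The 3rd of A7 (A dominant seventh) is C#; the 7th of D minor seventh is C.
From C# to C: 11 semitones over an octave = diminished.

diminished octave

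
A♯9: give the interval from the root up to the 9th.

major 9th

A♯ dominant ninth: A♯, C𝄪, E♯, G♯, B♯.
So we need the interval from A♯ up to B♯.
Counting 9 letters and 14 half steps from A♯ gives a major ninth.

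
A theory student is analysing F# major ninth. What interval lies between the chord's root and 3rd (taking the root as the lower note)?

Spelling the chord: F#-A#-C#-E#-G#.
That puts F# below A#.
F# up to A# spans 3 letter names and 4 semitones — a major third.

M3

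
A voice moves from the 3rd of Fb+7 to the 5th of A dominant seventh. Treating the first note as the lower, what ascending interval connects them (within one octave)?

augmented fifth

Fb+7 has Ab as its 3rd, and A dominant seventh has E as its 5th.
5 letter names make it a fifth; at 8 semitones (a half step wider than perfect) the quality is augmented.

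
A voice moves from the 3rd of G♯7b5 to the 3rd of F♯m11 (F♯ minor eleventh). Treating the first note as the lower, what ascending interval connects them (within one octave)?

diminished seventh

G♯7b5 has B♯ as its 3rd, and F♯m11 (F♯ minor eleventh) has A as its 3rd.
From B♯ to A: 9 semitones over a seventh = diminished.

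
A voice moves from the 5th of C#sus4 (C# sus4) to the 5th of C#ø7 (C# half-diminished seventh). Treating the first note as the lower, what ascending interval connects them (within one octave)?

diminished octave

The 5th of C#sus4 (C# sus4) is G#; the 5th of C#ø7 (C# half-diminished seventh) is G.
8 letter names make it an octave; at 11 semitones (a half step narrower than perfect) the quality is diminished.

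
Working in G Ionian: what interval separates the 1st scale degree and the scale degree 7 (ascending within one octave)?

Spelling G Ionian: G A B C D E F#.
1st scale degree = G; 7th scale degree = F#.
From G to F# is 11 semitones, exactly the major seventh.

major seventh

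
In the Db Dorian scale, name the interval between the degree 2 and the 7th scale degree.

Db dorian: Db Eb Fb Gb Ab Bb Cb.
That puts Eb below Cb.
6 letter names make it a sixth; at 8 semitones (a half step narrower than major) the quality is minor.

m6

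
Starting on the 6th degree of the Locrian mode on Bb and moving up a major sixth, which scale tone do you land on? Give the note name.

The scale is Bb Cb Db Eb Fb Gb Ab.
The 6th degree is Gb; a major sixth above that is Eb — scale degree 4.

Eb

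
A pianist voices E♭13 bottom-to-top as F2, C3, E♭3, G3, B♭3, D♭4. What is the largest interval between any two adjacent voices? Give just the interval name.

P5

Adjacent intervals: F2→C3 = perfect fifth; C3→E♭3 = minor third; E♭3→G3 = major third; G3→B♭3 = minor third; B♭3→D♭4 = minor third.
The largest is F2 to C3, a perfect fifth (7 semitones).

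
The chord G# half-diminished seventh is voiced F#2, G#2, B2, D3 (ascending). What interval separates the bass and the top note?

The outer voices are F#2 and D3.
From F# to D: 8 semitones over a sixth = minor.

minor sixth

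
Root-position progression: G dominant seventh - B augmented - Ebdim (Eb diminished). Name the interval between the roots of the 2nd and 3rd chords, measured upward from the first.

The roots are B and Eb.
B up to Eb is 4 semitones, a half step narrower than a perfect fourth, so the interval is diminished.

diminished fourth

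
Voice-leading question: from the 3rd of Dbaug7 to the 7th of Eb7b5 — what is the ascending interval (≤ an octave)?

m6

Dbaug7 has F as its 3rd, and Eb7b5 has Db as its 7th.
6 letter names make it a sixth; at 8 semitones (a half step narrower than major) the quality is minor.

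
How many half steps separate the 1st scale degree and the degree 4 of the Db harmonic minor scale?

The scale is Db Eb Fb Gb Ab Bbb C.
Db up to Gb is a perfect fourth — 5 semitones.

5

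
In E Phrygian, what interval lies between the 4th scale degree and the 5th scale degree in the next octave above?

M9

E phrygian: E F G A B C D.
The 4th scale degree is A and the degree 5 (up an octave) is B.
From A to B is 14 semitones, exactly the major ninth.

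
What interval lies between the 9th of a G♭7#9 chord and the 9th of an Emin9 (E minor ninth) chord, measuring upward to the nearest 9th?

major 6th

G♭7#9 has A as its 9th, and Emin9 (E minor ninth) has F♯ as its 9th.
From A to F♯ is 9 semitones, exactly the major sixth.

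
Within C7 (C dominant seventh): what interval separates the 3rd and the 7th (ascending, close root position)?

d5

Spelling the chord: C, E, G, Bb.
The 3rd is E and the 7th is Bb.
5 letter names make it a fifth; at 6 semitones (a half step narrower than perfect) the quality is diminished.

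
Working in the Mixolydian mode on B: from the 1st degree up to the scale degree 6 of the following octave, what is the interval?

major thirteenth

Spelling the Mixolydian mode on B: B C# D# E F# G# A.
1st degree = B; 6th scale degree (up an octave) = G#.
Counting 13 letters and 21 half steps from B gives a major thirteenth.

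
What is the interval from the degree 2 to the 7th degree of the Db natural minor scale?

Db natural minor: Db Eb Fb Gb Ab Bbb Cb.
Degree 2 = Eb; 7th scale degree = Cb.
From Eb to Cb: 8 semitones over a sixth = minor.

minor 6th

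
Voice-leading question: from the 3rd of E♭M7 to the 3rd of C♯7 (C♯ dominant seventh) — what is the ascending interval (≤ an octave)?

augmented sixth

E♭M7 has G as its 3rd, and C♯7 (C♯ dominant seventh) has E♯ as its 3rd.
G up to E♯ is 10 semitones, a half step wider than a major sixth, so the interval is augmented.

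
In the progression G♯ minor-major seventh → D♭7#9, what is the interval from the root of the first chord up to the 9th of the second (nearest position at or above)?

minor sixth

G♯ minor-major seventh has G♯ as its root, and D♭7#9 has E as its 9th.
6 letter names make it a sixth; at 8 semitones (a half step narrower than major) the quality is minor.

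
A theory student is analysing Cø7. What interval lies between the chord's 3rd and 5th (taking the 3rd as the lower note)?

Cø7 (C half-diminished seventh) is spelled C-Eb-Gb-Bb.
The 3rd is Eb and the 5th is Gb.
From Eb to Gb: 3 semitones over a third = minor.

minor third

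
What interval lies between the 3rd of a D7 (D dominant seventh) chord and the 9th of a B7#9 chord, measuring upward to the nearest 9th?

The 3rd of D7 (D dominant seventh) is F♯; the 9th of B7#9 is C𝄪.
F♯ up to C𝄪 is 8 semitones, a half step wider than a perfect fifth, so the interval is augmented.

augmented 5th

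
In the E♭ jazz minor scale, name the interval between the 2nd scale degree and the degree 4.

minor third

E♭ melodic minor: E♭ F G♭ A♭ B♭ C D.
2nd scale degree = F; scale degree 4 = A♭.
From F to A♭: 3 semitones over a third = minor.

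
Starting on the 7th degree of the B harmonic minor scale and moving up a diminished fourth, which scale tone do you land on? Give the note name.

D

The scale is B C# D E F# G A#.
The 7th degree is A#; a diminished fourth above that is D — scale degree 3.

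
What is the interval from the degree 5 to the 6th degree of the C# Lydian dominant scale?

C# lydian dominant: C# D# E# F## G# A# B.
That puts G# below A#.
Counting 2 letters and 2 half steps from G# gives a major second.

major second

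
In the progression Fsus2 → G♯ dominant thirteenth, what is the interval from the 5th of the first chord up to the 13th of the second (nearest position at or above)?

Fsus2 has C as its 5th, and G♯ dominant thirteenth has E♯ as its 13th.
3 letter names make it a third; at 5 semitones (a half step wider than major) the quality is augmented.

A3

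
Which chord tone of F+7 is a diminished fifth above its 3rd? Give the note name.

Eb

Faug7 (F augmented seventh) is spelled F–A–C♯–E♭.
The 3rd is A. A diminished fifth above A is E♭.
E♭ is the chord's 7th.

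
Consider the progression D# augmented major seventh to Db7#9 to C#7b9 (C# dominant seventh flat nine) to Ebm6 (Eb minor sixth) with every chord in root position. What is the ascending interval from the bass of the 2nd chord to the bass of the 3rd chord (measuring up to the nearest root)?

A7

The roots are Db and C#.
Db up to C# is 12 semitones, a half step wider than a major seventh, so the interval is augmented.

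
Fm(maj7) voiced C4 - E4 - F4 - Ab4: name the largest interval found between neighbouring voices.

M3

Adjacent intervals: C4→E4 = major third; E4→F4 = minor second; F4→Ab4 = minor third.
The largest is C4 to E4, a major third (4 semitones).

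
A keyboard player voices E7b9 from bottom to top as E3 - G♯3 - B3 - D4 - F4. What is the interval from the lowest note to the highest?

minor ninth

The outer voices are E3 and F4.
9 letter names make it a ninth; at 13 semitones (a half step narrower than major) the quality is minor.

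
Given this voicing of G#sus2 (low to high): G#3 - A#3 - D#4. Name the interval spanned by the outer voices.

The outer voices are G#3 and D#4.
Counting 5 letters and 7 half steps from G# gives a perfect fifth.

P5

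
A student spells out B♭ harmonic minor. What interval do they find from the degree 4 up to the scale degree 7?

B♭ harmonic minor: B♭ C D♭ E♭ F G♭ A.
So we need the interval from E♭ up to A.
4 letter names make it a fourth; at 6 semitones (a half step wider than perfect) the quality is augmented.

augmented fourth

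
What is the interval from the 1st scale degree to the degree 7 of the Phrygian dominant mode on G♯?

The scale runs G♯ A B♯ C♯ D♯ E F♯.
1st scale degree = G♯; 7th scale degree = F♯.
From G♯ to F♯: 10 semitones over a seventh = minor.

minor seventh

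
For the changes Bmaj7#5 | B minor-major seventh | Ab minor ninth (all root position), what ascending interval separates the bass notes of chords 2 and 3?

d7

The roots are B and Ab.
B up to Ab is 9 semitones, a whole step narrower than a major seventh, so the interval is diminished.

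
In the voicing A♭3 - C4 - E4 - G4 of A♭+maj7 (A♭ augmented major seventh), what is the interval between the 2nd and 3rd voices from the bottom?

major 3rd

Those voices are C4 and E4.
Counting 3 letters and 4 half steps from C gives a major third.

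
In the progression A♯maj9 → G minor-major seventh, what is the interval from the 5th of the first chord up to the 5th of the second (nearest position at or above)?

A♯maj9 has E♯ as its 5th, and G minor-major seventh has D as its 5th.
From E♯ to D: 9 semitones over a seventh = diminished.

diminished seventh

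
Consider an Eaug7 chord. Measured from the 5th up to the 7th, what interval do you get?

d3

The chord tones of E7#5 are E–G#–B#–D.
That puts B# below D.
3 letter names make it a third; at 2 semitones (a whole step narrower than major) the quality is diminished.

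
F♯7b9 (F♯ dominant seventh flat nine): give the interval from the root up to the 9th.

minor ninth

The chord tones of F♯7b9 are F♯–A♯–C♯–E–G.
So we need the interval from F♯ up to G.
From F♯ to G: 13 semitones over a ninth = minor.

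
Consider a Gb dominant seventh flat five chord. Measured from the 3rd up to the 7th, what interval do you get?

Spelling the chord: Gb-Bb-Dbb-Fb.
That puts Bb below Fb.
5 letter names make it a fifth; at 6 semitones (a half step narrower than perfect) the quality is diminished.

diminished 5th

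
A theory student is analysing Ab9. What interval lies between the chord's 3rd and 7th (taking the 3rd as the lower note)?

The chord tones of Ab9 (Ab dominant ninth) are Ab, C, Eb, Gb, Bb.
So we need the interval from C up to Gb.
5 letter names make it a fifth; at 6 semitones (a half step narrower than perfect) the quality is diminished.

diminished 5th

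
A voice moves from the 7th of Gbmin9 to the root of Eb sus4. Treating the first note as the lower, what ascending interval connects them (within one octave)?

The 7th of Gbmin9 is Fb; the root of Eb sus4 is Eb.
Counting 7 letters and 11 half steps from Fb gives a major seventh.

major seventh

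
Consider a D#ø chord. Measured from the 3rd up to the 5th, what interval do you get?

minor 3rd

The chord tones of D# half-diminished seventh are D# F# A C#.
3rd = F#; 5th = A.
From F# to A: 3 semitones over a third = minor.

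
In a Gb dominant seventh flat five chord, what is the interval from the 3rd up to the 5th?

The chord tones of Gb7b5 are Gb–Bb–Dbb–Fb.
That puts Bb below Dbb.
From Bb to Dbb: 2 semitones over a third = diminished.

diminished third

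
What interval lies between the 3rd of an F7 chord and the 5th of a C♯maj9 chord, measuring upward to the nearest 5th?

The 3rd of F7 is A; the 5th of C♯maj9 is G♯.
A up to G♯ spans 7 letter names and 11 semitones — a major seventh.

major seventh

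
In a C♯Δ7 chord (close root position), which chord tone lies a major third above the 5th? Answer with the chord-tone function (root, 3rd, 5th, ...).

C♯M7 (C♯ major seventh): C♯ E♯ G♯ B♯.
The 5th is G♯. A major third above G♯ is B♯.
B♯ is the chord's 7th.

7th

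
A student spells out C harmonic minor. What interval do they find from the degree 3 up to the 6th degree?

perfect fourth

C harmonic minor: C D Eb F G Ab B.
That puts Eb below Ab.
From Eb to Ab is 5 semitones, exactly the perfect fourth.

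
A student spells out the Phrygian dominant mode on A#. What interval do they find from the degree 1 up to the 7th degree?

minor seventh

The scale runs A# B C## D# E# F# G#.
So we need the interval from A# up to G#.
A# up to G# is 10 semitones, a half step narrower than a major seventh, so the interval is minor.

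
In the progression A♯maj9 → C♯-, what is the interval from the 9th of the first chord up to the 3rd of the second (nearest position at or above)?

A♯maj9 has B♯ as its 9th, and C♯- has E as its 3rd.
4 letter names make it a fourth; at 4 semitones (a half step narrower than perfect) the quality is diminished.

diminished fourth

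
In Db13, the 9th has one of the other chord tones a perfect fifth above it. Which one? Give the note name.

Bb

Db13 is spelled Db–F–Ab–Cb–Eb–Bb.
The 9th is Eb. A perfect fifth above Eb is Bb.
Bb is the chord's 13th.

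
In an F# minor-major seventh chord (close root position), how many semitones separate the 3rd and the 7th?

F#m(maj7): F#–A–C#–E#.
A to E# is an augmented fifth: 8 semitones.

8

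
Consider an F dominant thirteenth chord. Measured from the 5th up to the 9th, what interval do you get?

Spelling the chord: F-A-C-E♭-G-D.
So we need the interval from C up to G.
From C to G is 7 semitones, exactly the perfect fifth.

perfect fifth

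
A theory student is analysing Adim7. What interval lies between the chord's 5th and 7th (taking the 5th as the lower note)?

minor third

The chord tones of A°7 are A, C, Eb, Gb.
That puts Eb below Gb.
From Eb to Gb: 3 semitones over a third = minor.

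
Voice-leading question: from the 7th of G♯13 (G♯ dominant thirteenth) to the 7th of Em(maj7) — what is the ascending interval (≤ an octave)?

G♯13 (G♯ dominant thirteenth) has F♯ as its 7th, and Em(maj7) has D♯ as its 7th.
From F♯ to D♯ is 9 semitones, exactly the major sixth.

major sixth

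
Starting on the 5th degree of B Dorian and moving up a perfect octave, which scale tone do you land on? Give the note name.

F#

The scale is B C# D E F# G# A.
The 5th degree is F#; a perfect octave above that is F# — scale degree 5.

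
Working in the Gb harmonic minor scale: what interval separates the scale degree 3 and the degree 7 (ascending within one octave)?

Gb harmonic minor: Gb Ab Bbb Cb Db Ebb F.
Scale degree 3 = Bbb; 7th scale degree = F.
Bbb up to F is 8 semitones, a half step wider than a perfect fifth, so the interval is augmented.

augmented fifth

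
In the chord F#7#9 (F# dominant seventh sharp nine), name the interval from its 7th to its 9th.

augmented third

F#7#9 (F# dominant seventh sharp nine): F#–A#–C#–E–G##.
So we need the interval from E up to G##.
E up to G## is 5 semitones, a half step wider than a major third, so the interval is augmented.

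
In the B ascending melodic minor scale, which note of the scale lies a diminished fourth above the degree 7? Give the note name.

D

The scale is B C♯ D E F♯ G♯ A♯.
The degree 7 is A♯; a diminished fourth above that is D — scale degree 3.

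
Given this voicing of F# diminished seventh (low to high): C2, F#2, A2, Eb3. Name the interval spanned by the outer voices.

minor tenth

The outer voices are C2 and Eb3.
From C to Eb: 15 semitones over a tenth = minor.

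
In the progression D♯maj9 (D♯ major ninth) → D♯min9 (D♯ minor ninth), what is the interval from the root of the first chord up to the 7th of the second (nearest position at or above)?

m7

D♯maj9 (D♯ major ninth) has D♯ as its root, and D♯min9 (D♯ minor ninth) has C♯ as its 7th.
7 letter names make it a seventh; at 10 semitones (a half step narrower than major) the quality is minor.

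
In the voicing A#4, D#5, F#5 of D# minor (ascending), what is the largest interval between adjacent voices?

perfect fourth

Adjacent intervals: A#4→D#5 = perfect fourth; D#5→F#5 = minor third.
The largest is A#4 to D#5, a perfect fourth (5 semitones).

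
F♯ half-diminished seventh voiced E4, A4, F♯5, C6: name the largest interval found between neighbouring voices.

major sixth

Adjacent intervals: E4→A4 = perfect fourth; A4→F♯5 = major sixth; F♯5→C6 = diminished fifth.
The largest is A4 to F♯5, a major sixth (9 semitones).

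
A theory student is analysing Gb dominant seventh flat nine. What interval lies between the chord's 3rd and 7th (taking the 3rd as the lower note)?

diminished fifth

Gb7b9 (Gb dominant seventh flat nine): Gb Bb Db Fb Abb.
The 3rd is Bb and the 7th is Fb.
From Bb to Fb: 6 semitones over a fifth = diminished.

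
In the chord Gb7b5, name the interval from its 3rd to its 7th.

Gb7b5 (Gb dominant seventh flat five) is spelled Gb–Bb–Dbb–Fb.
The 3rd is Bb and the 7th is Fb.
Bb up to Fb is 6 semitones, a half step narrower than a perfect fifth, so the interval is diminished.

d5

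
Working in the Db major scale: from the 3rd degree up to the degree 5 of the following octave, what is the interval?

m10

Spelling the Db major scale: Db Eb F Gb Ab Bb C.
3rd degree = F; degree 5 (up an octave) = Ab.
10 letter names make it a tenth; at 15 semitones (a half step narrower than major) the quality is minor.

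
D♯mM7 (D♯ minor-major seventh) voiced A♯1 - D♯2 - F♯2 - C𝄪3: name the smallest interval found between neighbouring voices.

Adjacent intervals: A♯1→D♯2 = perfect fourth; D♯2→F♯2 = minor third; F♯2→C𝄪3 = augmented fifth.
The smallest is D♯2 to F♯2, a minor third (3 semitones).

minor third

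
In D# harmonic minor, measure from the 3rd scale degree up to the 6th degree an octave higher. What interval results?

Spelling D# harmonic minor: D# E# F# G# A# B C##.
3rd scale degree = F#; scale degree 6 (up an octave) = B.
F# up to B spans 11 letter names and 17 semitones — a perfect eleventh.

P11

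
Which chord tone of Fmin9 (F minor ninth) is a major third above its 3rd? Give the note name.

Spelling the chord: F–Ab–C–Eb–G.
The 3rd is Ab. A major third above Ab is C.
C is the chord's 5th.

C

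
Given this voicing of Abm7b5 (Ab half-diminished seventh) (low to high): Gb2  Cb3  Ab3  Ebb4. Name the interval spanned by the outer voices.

minor thirteenth

The outer voices are Gb2 and Ebb4.
Gb up to Ebb is 20 semitones, a half step narrower than a major thirteenth, so the interval is minor.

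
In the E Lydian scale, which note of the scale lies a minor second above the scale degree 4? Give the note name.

The scale is E F♯ G♯ A♯ B C♯ D♯.
The scale degree 4 is A♯; a minor second above that is B — scale degree 5.

B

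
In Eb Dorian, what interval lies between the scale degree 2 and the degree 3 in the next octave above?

m9

Spelling Eb Dorian: Eb F Gb Ab Bb C Db.
That puts F below Gb.
F up to Gb is 13 semitones, a half step narrower than a major ninth, so the interval is minor.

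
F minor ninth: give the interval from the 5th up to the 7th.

m3

Fm9: F A♭ C E♭ G.
That puts C below E♭.
3 letter names make it a third; at 3 semitones (a half step narrower than major) the quality is minor.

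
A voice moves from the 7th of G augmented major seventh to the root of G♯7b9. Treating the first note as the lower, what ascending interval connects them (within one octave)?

The 7th of G augmented major seventh is F♯; the root of G♯7b9 is G♯.
F♯ up to G♯ spans 2 letter names and 2 semitones — a major second.

major 2nd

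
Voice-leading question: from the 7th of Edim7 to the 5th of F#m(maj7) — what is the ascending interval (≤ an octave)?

The 7th of Edim7 is Db; the 5th of F#m(maj7) is C#.
7 letter names make it a seventh; at 12 semitones (a half step wider than major) the quality is augmented.

augmented seventh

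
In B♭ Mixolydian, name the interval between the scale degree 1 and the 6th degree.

major sixth

Spelling B♭ Mixolydian: B♭ C D E♭ F G A♭.
Scale degree 1 = B♭; scale degree 6 = G.
B♭ up to G spans 6 letter names and 9 semitones — a major sixth.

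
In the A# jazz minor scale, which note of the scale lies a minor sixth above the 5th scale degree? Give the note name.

The scale is A# B# C# D# E# F## G##.
The 5th scale degree is E#; a minor sixth above that is C# — scale degree 3.

C#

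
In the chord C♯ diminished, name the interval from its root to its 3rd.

C♯dim (C♯ diminished) is spelled C♯-E-G.
The root is C♯ and the 3rd is E.
From C♯ to E: 3 semitones over a third = minor.

minor third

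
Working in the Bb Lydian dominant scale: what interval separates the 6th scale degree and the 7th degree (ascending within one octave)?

minor 2nd

Bb lydian dominant: Bb C D E F G Ab.
6th scale degree = G; 7th degree = Ab.
G up to Ab is 1 semitone, a half step narrower than a major second, so the interval is minor.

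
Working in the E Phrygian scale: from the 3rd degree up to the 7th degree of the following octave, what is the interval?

perfect 12th

E phrygian: E F G A B C D.
So we need the interval from G up to D.
From G to D is 19 semitones, exactly the perfect twelfth.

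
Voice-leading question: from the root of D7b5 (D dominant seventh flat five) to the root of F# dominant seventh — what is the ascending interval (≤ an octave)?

major third

The root of D7b5 (D dominant seventh flat five) is D; the root of F# dominant seventh is F#.
From D to F# is 4 semitones, exactly the major third.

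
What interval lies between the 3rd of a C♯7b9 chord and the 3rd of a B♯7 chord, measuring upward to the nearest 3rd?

M7

The 3rd of C♯7b9 is E♯; the 3rd of B♯7 is D𝄪.
E♯ up to D𝄪 spans 7 letter names and 11 semitones — a major seventh.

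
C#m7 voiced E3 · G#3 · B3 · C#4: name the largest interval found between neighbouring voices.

major third

Adjacent intervals: E3→G#3 = major third; G#3→B3 = minor third; B3→C#4 = major second.
The largest is E3 to G#3, a major third (4 semitones).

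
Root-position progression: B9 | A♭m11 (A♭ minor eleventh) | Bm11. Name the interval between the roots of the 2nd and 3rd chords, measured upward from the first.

A2

The roots are A♭ and B.
2 letter names make it a second; at 3 semitones (a half step wider than major) the quality is augmented.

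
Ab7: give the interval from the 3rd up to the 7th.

Ab7 is spelled Ab C Eb Gb.
That puts C below Gb.
5 letter names make it a fifth; at 6 semitones (a half step narrower than perfect) the quality is diminished.
This 3–7 tritone is the characteristic tension at the heart of the dominant sound.

diminished fifth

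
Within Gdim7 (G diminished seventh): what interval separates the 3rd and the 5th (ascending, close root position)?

minor 3rd

G diminished seventh is spelled G Bb Db Fb.
So we need the interval from Bb up to Db.
From Bb to Db: 3 semitones over a third = minor.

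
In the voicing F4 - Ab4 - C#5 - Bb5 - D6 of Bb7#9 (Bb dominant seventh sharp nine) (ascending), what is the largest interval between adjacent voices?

diminished seventh

Adjacent intervals: F4→Ab4 = minor third; Ab4→C#5 = augmented third; C#5→Bb5 = diminished seventh; Bb5→D6 = major third.
The largest is C#5 to Bb5, a diminished seventh (9 semitones).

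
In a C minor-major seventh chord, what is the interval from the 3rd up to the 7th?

C minor-major seventh is spelled C, E♭, G, B.
So we need the interval from E♭ up to B.
From E♭ to B: 8 semitones over a fifth = augmented.

augmented fifth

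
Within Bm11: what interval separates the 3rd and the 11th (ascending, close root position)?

Bm11: B-D-F#-A-C#-E.
So we need the interval from D up to E.
From D to E is 14 semitones, exactly the major ninth.

major ninth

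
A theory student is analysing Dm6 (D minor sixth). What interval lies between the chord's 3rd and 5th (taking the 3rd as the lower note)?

Dm6 is spelled D F A B.
That puts F below A.
Counting 3 letters and 4 half steps from F gives a major third.

M3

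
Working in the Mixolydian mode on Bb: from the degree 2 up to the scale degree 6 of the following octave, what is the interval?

Bb mixolydian: Bb C D Eb F G Ab.
Degree 2 = C; scale degree 6 (up an octave) = G.
Counting 12 letters and 19 half steps from C gives a perfect twelfth.

P12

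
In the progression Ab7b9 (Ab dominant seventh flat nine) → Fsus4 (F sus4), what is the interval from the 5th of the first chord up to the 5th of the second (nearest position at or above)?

M6

Ab7b9 (Ab dominant seventh flat nine) has Eb as its 5th, and Fsus4 (F sus4) has C as its 5th.
Eb up to C spans 6 letter names and 9 semitones — a major sixth.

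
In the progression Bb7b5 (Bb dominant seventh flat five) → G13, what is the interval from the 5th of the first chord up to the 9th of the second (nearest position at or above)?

The 5th of Bb7b5 (Bb dominant seventh flat five) is Fb; the 9th of G13 is A.
3 letter names make it a third; at 5 semitones (a half step wider than major) the quality is augmented.

augmented third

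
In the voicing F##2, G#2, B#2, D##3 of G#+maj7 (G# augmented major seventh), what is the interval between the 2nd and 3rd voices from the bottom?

M3

Those voices are G#2 and B#2.
Counting 3 letters and 4 half steps from G# gives a major third.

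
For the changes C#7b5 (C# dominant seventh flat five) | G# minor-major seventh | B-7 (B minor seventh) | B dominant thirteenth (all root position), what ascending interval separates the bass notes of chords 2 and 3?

The roots are G# and B.
3 letter names make it a third; at 3 semitones (a half step narrower than major) the quality is minor.

minor third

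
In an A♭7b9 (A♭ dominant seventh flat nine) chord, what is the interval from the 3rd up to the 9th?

The chord tones of A♭7b9 are A♭–C–E♭–G♭–B𝄫.
The 3rd is C and the 9th is B𝄫.
C up to B𝄫 is 9 semitones, a whole step narrower than a major seventh, so the interval is diminished.

d7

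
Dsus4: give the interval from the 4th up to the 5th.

major 2nd

D sus4: D-G-A.
4th = G; 5th = A.
Counting 2 letters and 2 half steps from G gives a major second.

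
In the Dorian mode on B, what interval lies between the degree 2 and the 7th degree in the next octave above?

B dorian: B C# D E F# G# A.
So we need the interval from C# up to A.
13 letter names make it a thirteenth; at 20 semitones (a half step narrower than major) the quality is minor.

minor thirteenth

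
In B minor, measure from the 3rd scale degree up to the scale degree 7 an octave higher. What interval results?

P12

Spelling B minor: B C♯ D E F♯ G A.
3rd scale degree = D; degree 7 (up an octave) = A.
D up to A spans 12 letter names and 19 semitones — a perfect twelfth.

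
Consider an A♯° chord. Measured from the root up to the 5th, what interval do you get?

diminished fifth

The chord tones of A♯dim are A♯–C♯–E.
The root is A♯ and the 5th is E.
5 letter names make it a fifth; at 6 semitones (a half step narrower than perfect) the quality is diminished.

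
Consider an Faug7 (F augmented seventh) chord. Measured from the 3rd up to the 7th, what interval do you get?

The chord tones of F+7 are F-A-C♯-E♭.
So we need the interval from A up to E♭.
5 letter names make it a fifth; at 6 semitones (a half step narrower than perfect) the quality is diminished.

d5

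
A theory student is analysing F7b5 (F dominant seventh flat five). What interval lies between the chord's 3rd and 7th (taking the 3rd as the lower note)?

F7b5 (F dominant seventh flat five): F–A–C♭–E♭.
So we need the interval from A up to E♭.
5 letter names make it a fifth; at 6 semitones (a half step narrower than perfect) the quality is diminished.

diminished fifth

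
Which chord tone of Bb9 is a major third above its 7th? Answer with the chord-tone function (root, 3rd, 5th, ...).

The chord tones of Bb9 are Bb–D–F–Ab–C.
The 7th is Ab. A major third above Ab is C.
C is the chord's 9th.

9th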